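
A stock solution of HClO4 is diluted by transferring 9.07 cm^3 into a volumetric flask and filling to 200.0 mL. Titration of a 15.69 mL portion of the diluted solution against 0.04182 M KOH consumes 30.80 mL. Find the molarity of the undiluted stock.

1.81 M

n(KOH) = 0.04182 x 0.03080 = 0.001288 mol.
n(HClO4) in the aliquot = 0.001288 mol.
[diluted HClO4] = 0.001288 / 0.01569 = 0.08209 M.
Dilution factor = 200.0/9.070 = 22.05, so [stock] = 0.08209 x 22.05 = 1.81 M.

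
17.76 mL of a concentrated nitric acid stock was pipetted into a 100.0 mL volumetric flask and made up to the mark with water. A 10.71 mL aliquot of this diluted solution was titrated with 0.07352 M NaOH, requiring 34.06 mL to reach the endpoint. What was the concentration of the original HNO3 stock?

n(NaOH) = 0.07352 x 0.03406 = 0.002504 mol.
n(HNO3) in the aliquot = 0.002504 mol.
[diluted HNO3] = 0.002504 / 0.01071 = 0.2338 M.
Dilution factor = 100.0/17.76 = 5.631, so [stock] = 0.2338 x 5.631 = 1.32 M.

1.32 M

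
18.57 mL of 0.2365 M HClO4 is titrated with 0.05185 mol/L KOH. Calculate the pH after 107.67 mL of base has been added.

11.97

n(acid) = 0.2365 x 0.01857 = 0.004392 mol; n(KOH) added = 0.05185 x 0.1077 = 0.005583 mol.
Base is in excess by 0.005583 - 0.004392 = 0.001191 mol in a total volume of 0.1262 L.
[OH^-] = 0.001191/0.1262 = 0.009433 M, so pOH = 2.03 and pH = 14.00 - 2.03 = 11.97.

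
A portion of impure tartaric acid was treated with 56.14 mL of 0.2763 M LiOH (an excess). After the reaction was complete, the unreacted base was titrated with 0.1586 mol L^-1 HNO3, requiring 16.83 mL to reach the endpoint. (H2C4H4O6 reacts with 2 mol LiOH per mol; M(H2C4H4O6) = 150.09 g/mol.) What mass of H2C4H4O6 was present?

Total n(LiOH) added = 0.2763 x 0.05614 = 0.01551 mol.
n(HNO3) used = 0.1586 x 0.01683 = 0.002669 mol, which equals the excess n(LiOH).
So n(LiOH) consumed by the sample = 0.01551 - 0.002669 = 0.01284 mol.
n(H2C4H4O6) = 0.01284 / 2 = 0.006421 mol.
mass = 0.006421 mol x 150.09 g/mol = 0.964 g.

0.964 g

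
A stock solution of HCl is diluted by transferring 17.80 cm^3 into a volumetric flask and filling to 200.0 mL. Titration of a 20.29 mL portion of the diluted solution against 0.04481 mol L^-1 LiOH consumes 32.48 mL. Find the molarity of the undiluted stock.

n(LiOH) = 0.04481 x 0.03248 = 0.001455 mol.
n(HCl) in the aliquot = 0.001455 mol.
[diluted HCl] = 0.001455 / 0.02029 = 0.07173 M.
Dilution factor = 200.0/17.80 = 11.24, so [stock] = 0.07173 x 11.24 = 0.806 M.

0.806 M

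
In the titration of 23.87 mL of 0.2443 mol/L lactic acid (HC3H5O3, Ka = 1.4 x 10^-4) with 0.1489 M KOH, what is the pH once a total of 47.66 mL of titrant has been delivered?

n(acid) = 0.2443 x 0.02387 = 0.005831 mol; n(KOH) added = 0.1489 x 0.04766 = 0.007097 mol.
Base is in excess by 0.007097 - 0.005831 = 0.001265 mol in a total volume of 0.07153 L.
[OH^-] = 0.001265/0.07153 = 0.01769 M, so pOH = 1.75 and pH = 14.00 - 1.75 = 12.25.

12.25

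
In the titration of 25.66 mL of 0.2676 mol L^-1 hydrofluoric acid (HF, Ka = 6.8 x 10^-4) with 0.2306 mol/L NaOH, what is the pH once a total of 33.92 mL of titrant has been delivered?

12.21

n(acid) = 0.2676 x 0.02566 = 0.006867 mol; n(NaOH) added = 0.2306 x 0.03392 = 0.007822 mol.
Base is in excess by 0.007822 - 0.006867 = 0.0009553 mol in a total volume of 0.05958 L.
[OH^-] = 0.0009553/0.05958 = 0.01603 M, so pOH = 1.79 and pH = 14.00 - 1.79 = 12.21.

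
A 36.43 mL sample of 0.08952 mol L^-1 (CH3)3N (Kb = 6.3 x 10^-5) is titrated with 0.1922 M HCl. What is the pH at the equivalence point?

n((CH3)3N) = 0.08952 x 0.03643 = 0.003261 mol; V(HCl) at equivalence = 0.003261/0.1922 = 0.01697 L.
At equivalence the base is fully converted to (CH3)3NH+; total volume = 0.05340 L, so [(CH3)3NH+] = 0.003261/0.05340 = 0.06107 M.
Ka((CH3)3NH+) = Kw/Kb = 1.0e-14 / 6.3 x 10^-5 = 1.59e-10.
[H^+] = sqrt(Ka x [(CH3)3NH+]) = sqrt(1.59e-10 x 0.06107) = 3.11e-6 M.
pH = -log(3.11e-6) = 5.51.

5.51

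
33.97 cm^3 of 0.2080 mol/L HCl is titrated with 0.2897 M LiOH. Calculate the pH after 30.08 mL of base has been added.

12.41

n(acid) = 0.2080 x 0.03397 = 0.007066 mol; n(LiOH) added = 0.2897 x 0.03008 = 0.008714 mol.
Base is in excess by 0.008714 - 0.007066 = 0.001648 mol in a total volume of 0.06405 L.
[OH^-] = 0.001648/0.06405 = 0.02574 M, so pOH = 1.59 and pH = 14.00 - 1.59 = 12.41.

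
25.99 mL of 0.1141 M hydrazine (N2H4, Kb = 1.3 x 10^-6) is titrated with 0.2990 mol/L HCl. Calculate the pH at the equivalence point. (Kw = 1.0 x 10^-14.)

n(N2H4) = 0.1141 x 0.02599 = 0.002965 mol; V(HCl) at equivalence = 0.002965/0.2990 = 0.009918 L.
At equivalence the base is fully converted to N2H5+; total volume = 0.03591 L, so [N2H5+] = 0.002965/0.03591 = 0.08259 M.
Ka(N2H5+) = Kw/Kb = 1.0e-14 / 1.3 x 10^-6 = 7.69e-9.
[H^+] = sqrt(Ka x [N2H5+]) = sqrt(7.69e-9 x 0.08259) = 2.52e-5 M.
pH = -log(2.52e-5) = 4.60.

4.60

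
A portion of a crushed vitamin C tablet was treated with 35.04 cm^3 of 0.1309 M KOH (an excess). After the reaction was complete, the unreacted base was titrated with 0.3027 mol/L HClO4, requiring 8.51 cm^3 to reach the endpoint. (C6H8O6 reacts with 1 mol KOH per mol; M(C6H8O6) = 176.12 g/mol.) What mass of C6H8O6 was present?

0.354 g

Total n(KOH) added = 0.1309 x 0.03504 = 0.004587 mol.
n(HClO4) used = 0.3027 x 0.008510 = 0.002576 mol, which equals the excess n(KOH).
So n(KOH) consumed by the sample = 0.004587 - 0.002576 = 0.002011 mol.
n(C6H8O6) = 0.002011 / 1 = 0.002011 mol.
mass = 0.002011 mol x 176.12 g/mol = 0.354 g.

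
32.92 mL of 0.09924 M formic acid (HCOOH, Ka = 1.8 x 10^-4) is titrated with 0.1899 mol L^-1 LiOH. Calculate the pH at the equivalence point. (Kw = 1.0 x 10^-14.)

8.28

n(HCOOH) = 0.09924 x 0.03292 = 0.003267 mol; V(LiOH) at equivalence = 0.003267/0.1899 = 0.01720 L.
At equivalence all the acid is converted to HCOO-; total volume = 0.03292 + 0.01720 = 0.05012 L, so [HCOO-] = 0.003267/0.05012 = 0.06518 M.
Kb = Kw/Ka = 1.0e-14 / 1.8 x 10^-4 = 5.56e-11.
[OH^-] = sqrt(Kb x [HCOO-]) = sqrt(5.56e-11 x 0.06518) = 1.90e-6 M.
pOH = 5.72, so pH = 14.00 - 5.72 = 8.28.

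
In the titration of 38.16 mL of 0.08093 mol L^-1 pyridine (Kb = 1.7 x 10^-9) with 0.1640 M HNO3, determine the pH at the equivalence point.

3.25

n(C5H5N) = 0.08093 x 0.03816 = 0.003088 mol; V(HNO3) at equivalence = 0.003088/0.1640 = 0.01883 L.
At equivalence the base is fully converted to C5H5NH+; total volume = 0.05699 L, so [C5H5NH+] = 0.003088/0.05699 = 0.05419 M.
Ka(C5H5NH+) = Kw/Kb = 1.0e-14 / 1.7 x 10^-9 = 5.88e-6.
[H^+] = sqrt(Ka x [C5H5NH+]) = sqrt(5.88e-6 x 0.05419) = 0.000565 M.
pH = -log(0.000565) = 3.25.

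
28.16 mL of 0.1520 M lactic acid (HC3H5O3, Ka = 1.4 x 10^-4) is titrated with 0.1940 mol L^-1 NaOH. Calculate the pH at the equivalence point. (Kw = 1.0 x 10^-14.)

8.39

n(HC3H5O3) = 0.1520 x 0.02816 = 0.004280 mol; V(NaOH) at equivalence = 0.004280/0.1940 = 0.02206 L.
At equivalence all the acid is converted to C3H5O3-; total volume = 0.02816 + 0.02206 = 0.05022 L, so [C3H5O3-] = 0.004280/0.05022 = 0.08523 M.
Kb = Kw/Ka = 1.0e-14 / 1.4 x 10^-4 = 7.14e-11.
[OH^-] = sqrt(Kb x [C3H5O3-]) = sqrt(7.14e-11 x 0.08523) = 2.47e-6 M.
pOH = 5.61, so pH = 14.00 - 5.61 = 8.39.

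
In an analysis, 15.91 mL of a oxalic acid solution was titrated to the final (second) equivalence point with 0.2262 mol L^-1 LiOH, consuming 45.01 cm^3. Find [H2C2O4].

0.320 M

n(LiOH) = 0.2262 x 0.04501 = 0.01018 mol.
At the final (second) equivalence point, 2 mol OH^- react per mol H2C2O4, so n(H2C2O4) = 0.01018 / 2 = 0.005091 mol.
[H2C2O4] = 0.005091 / 0.01591 L = 0.320 M.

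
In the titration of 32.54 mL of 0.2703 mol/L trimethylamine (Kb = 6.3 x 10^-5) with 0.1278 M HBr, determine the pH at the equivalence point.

n((CH3)3N) = 0.2703 x 0.03254 = 0.008796 mol; V(HBr) at equivalence = 0.008796/0.1278 = 0.06882 L.
At equivalence the base is fully converted to (CH3)3NH+; total volume = 0.1014 L, so [(CH3)3NH+] = 0.008796/0.1014 = 0.08677 M.
Ka((CH3)3NH+) = Kw/Kb = 1.0e-14 / 6.3 x 10^-5 = 1.59e-10.
[H^+] = sqrt(Ka x [(CH3)3NH+]) = sqrt(1.59e-10 x 0.08677) = 3.71e-6 M.
pH = -log(3.71e-6) = 5.43.

5.43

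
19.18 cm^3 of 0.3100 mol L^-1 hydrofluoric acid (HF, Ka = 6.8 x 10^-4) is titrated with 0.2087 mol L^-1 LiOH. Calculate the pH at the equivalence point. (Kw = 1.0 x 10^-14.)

n(HF) = 0.3100 x 0.01918 = 0.005946 mol; V(LiOH) at equivalence = 0.005946/0.2087 = 0.02849 L.
At equivalence all the acid is converted to F-; total volume = 0.01918 + 0.02849 = 0.04767 L, so [F-] = 0.005946/0.04767 = 0.1247 M.
Kb = Kw/Ka = 1.0e-14 / 6.8 x 10^-4 = 1.47e-11.
[OH^-] = sqrt(Kb x [F-]) = sqrt(1.47e-11 x 0.1247) = 1.35e-6 M.
pOH = 5.87, so pH = 14.00 - 5.87 = 8.13.

8.13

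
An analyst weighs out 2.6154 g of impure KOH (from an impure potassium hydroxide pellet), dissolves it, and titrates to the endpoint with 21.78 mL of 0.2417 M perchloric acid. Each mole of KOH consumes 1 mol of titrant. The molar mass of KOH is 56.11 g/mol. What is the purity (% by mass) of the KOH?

n(HClO4) = 0.2417 x 0.02178 = 0.005264 mol.
n(KOH) = 0.005264 / 1 = 0.005264 mol.
mass of KOH = 0.005264 x 56.11 = 0.2954 g.
% purity = 0.2954 / 2.6154 x 100 = 11.3%.

11.3%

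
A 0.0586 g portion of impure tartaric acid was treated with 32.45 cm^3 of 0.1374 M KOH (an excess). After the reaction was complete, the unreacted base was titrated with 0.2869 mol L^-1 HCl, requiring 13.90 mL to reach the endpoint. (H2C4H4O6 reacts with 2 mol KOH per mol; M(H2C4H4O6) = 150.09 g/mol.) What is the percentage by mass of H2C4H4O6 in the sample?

Total n(KOH) added = 0.1374 x 0.03245 = 0.004459 mol.
n(HCl) used = 0.2869 x 0.01390 = 0.003988 mol, which equals the excess n(KOH).
So n(KOH) consumed by the sample = 0.004459 - 0.003988 = 0.0004707 mol.
n(H2C4H4O6) = 0.0004707 / 2 = 0.0002354 mol.
mass H2C4H4O6 = 0.0002354 x 150.09 = 0.03533 g, so %H2C4H4O6 = 0.03533/0.0586 x 100 = 60.3%.

60.3%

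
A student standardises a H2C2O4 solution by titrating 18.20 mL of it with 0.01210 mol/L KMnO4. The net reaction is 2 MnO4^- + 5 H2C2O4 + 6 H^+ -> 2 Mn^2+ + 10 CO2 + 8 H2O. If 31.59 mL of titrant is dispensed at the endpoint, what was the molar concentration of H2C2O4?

0.0525 M

n(KMnO4) = 0.01210 x 0.03159 = 0.0003822 mol.
From the balanced equation, 2 mol KMnO4 reacts with 5 mol H2C2O4, so n(H2C2O4) = 0.0003822 x 5/2 = 0.0009556 mol.
[H2C2O4] = 0.0009556 / 0.01820 L = 0.0525 M.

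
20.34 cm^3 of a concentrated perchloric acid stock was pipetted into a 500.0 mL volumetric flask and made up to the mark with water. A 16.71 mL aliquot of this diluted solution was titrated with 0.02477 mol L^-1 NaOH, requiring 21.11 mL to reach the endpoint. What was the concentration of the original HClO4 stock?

n(NaOH) = 0.02477 x 0.02111 = 0.0005229 mol.
n(HClO4) in the aliquot = 0.0005229 mol.
[diluted HClO4] = 0.0005229 / 0.01671 = 0.03129 M.
Dilution factor = 500.0/20.34 = 24.58, so [stock] = 0.03129 x 24.58 = 0.769 M.

0.769 M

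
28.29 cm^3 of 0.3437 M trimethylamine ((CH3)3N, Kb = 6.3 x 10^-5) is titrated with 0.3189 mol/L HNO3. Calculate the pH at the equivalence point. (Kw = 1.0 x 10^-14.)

5.29

n((CH3)3N) = 0.3437 x 0.02829 = 0.009723 mol; V(HNO3) at equivalence = 0.009723/0.3189 = 0.03049 L.
At equivalence the base is fully converted to (CH3)3NH+; total volume = 0.05878 L, so [(CH3)3NH+] = 0.009723/0.05878 = 0.1654 M.
Ka((CH3)3NH+) = Kw/Kb = 1.0e-14 / 6.3 x 10^-5 = 1.59e-10.
[H^+] = sqrt(Ka x [(CH3)3NH+]) = sqrt(1.59e-10 x 0.1654) = 5.12e-6 M.
pH = -log(5.12e-6) = 5.29.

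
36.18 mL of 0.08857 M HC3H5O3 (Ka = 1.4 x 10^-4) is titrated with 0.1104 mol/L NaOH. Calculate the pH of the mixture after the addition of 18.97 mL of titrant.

4.13

Initial n(HC3H5O3) = 0.08857 x 0.03618 = 0.003204 mol.
n(NaOH) added = 0.1104 x 0.01897 = 0.002094 mol, converting that many moles of HC3H5O3 to C3H5O3-.
Remaining n(HC3H5O3) = 0.001110 mol; n(C3H5O3-) = 0.002094 mol.
By Henderson-Hasselbalch, pH = pKa + log([A^-]/[HA]) = 3.85 + log(0.002094/0.001110) = 3.85 + (+0.28) = 4.13.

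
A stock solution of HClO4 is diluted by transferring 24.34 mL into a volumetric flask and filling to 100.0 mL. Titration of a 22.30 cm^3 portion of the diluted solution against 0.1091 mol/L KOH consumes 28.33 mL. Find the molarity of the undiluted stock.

0.569 M

n(KOH) = 0.1091 x 0.02833 = 0.003091 mol.
n(HClO4) in the aliquot = 0.003091 mol.
[diluted HClO4] = 0.003091 / 0.02230 = 0.1386 M.
Dilution factor = 100.0/24.34 = 4.108, so [stock] = 0.1386 x 4.108 = 0.569 M.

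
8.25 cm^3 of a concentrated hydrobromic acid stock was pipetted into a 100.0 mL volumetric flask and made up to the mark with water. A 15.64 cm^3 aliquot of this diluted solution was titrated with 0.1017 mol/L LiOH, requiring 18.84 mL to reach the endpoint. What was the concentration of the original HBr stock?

n(LiOH) = 0.1017 x 0.01884 = 0.001916 mol.
n(HBr) in the aliquot = 0.001916 mol.
[diluted HBr] = 0.001916 / 0.01564 = 0.1225 M.
Dilution factor = 100.0/8.250 = 12.12, so [stock] = 0.1225 x 12.12 = 1.48 M.

1.48 M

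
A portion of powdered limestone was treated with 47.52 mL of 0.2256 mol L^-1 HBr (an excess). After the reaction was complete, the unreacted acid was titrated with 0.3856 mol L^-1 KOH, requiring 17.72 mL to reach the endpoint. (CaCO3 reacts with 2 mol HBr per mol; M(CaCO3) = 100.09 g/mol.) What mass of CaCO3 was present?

Total n(HBr) added = 0.2256 x 0.04752 = 0.01072 mol.
n(KOH) used = 0.3856 x 0.01772 = 0.006833 mol, which equals the excess n(HBr).
So n(HBr) consumed by the sample = 0.01072 - 0.006833 = 0.003888 mol.
n(CaCO3) = 0.003888 / 2 = 0.001944 mol.
mass = 0.001944 mol x 100.09 g/mol = 0.195 g.

0.195 g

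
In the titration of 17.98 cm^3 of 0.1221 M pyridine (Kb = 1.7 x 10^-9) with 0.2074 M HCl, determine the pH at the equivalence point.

3.17

n(C5H5N) = 0.1221 x 0.01798 = 0.002195 mol; V(HCl) at equivalence = 0.002195/0.2074 = 0.01059 L.
At equivalence the base is fully converted to C5H5NH+; total volume = 0.02857 L, so [C5H5NH+] = 0.002195/0.02857 = 0.07685 M.
Ka(C5H5NH+) = Kw/Kb = 1.0e-14 / 1.7 x 10^-9 = 5.88e-6.
[H^+] = sqrt(Ka x [C5H5NH+]) = sqrt(5.88e-6 x 0.07685) = 0.000672 M.
pH = -log(0.000672) = 3.17.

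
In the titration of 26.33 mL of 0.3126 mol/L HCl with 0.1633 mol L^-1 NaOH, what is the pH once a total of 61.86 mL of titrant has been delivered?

12.33

n(acid) = 0.3126 x 0.02633 = 0.008231 mol; n(NaOH) added = 0.1633 x 0.06186 = 0.01010 mol.
Base is in excess by 0.01010 - 0.008231 = 0.001871 mol in a total volume of 0.08819 L.
[OH^-] = 0.001871/0.08819 = 0.02122 M, so pOH = 1.67 and pH = 14.00 - 1.67 = 12.33.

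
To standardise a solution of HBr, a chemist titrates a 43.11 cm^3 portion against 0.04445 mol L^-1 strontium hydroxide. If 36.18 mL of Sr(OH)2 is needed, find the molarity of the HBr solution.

0.0746 M

n(Sr(OH)2) delivered = 0.04445 x 0.03618 = 0.001608 mol.
The reaction is 2 HBr + 1 Sr(OH)2, so n(HBr) = 0.001608 x 2/1 = 0.003216 mol.
[HBr] = 0.003216 mol / 0.04311 L = 0.0746 M.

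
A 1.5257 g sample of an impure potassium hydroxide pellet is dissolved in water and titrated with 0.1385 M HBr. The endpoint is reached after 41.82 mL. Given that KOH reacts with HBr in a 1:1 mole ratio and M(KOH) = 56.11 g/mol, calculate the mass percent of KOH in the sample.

21.3%

n(HBr) = 0.1385 x 0.04182 = 0.005792 mol.
n(KOH) = 0.005792 / 1 = 0.005792 mol.
mass of KOH = 0.005792 x 56.11 = 0.3250 g.
% purity = 0.3250 / 1.5257 x 100 = 21.3%.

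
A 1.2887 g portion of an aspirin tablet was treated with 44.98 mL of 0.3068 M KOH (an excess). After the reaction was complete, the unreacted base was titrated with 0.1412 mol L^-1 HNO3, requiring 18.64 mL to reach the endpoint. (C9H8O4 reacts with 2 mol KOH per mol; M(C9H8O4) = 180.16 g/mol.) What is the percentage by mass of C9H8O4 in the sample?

Total n(KOH) added = 0.3068 x 0.04498 = 0.01380 mol.
n(HNO3) used = 0.1412 x 0.01864 = 0.002632 mol, which equals the excess n(KOH).
So n(KOH) consumed by the sample = 0.01380 - 0.002632 = 0.01117 mol.
n(C9H8O4) = 0.01117 / 2 = 0.005584 mol.
mass C9H8O4 = 0.005584 x 180.16 = 1.006 g, so %C9H8O4 = 1.006/1.2887 x 100 = 78.1%.

78.1%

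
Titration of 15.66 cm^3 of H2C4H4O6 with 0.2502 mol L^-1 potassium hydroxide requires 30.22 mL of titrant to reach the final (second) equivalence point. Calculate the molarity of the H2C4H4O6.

n(KOH) = 0.2502 x 0.03022 = 0.007561 mol.
At the final (second) equivalence point, 2 mol OH^- react per mol H2C4H4O6, so n(H2C4H4O6) = 0.007561 / 2 = 0.003781 mol.
[H2C4H4O6] = 0.003781 / 0.01566 L = 0.241 M.

0.241 M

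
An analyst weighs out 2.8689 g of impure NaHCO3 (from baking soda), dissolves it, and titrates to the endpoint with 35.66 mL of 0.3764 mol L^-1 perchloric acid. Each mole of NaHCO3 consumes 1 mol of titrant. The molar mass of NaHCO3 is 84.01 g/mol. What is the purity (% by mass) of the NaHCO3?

39.3%

n(HClO4) = 0.3764 x 0.03566 = 0.01342 mol.
n(NaHCO3) = 0.01342 / 1 = 0.01342 mol.
mass of NaHCO3 = 0.01342 x 84.01 = 1.128 g.
% purity = 1.128 / 2.8689 x 100 = 39.3%.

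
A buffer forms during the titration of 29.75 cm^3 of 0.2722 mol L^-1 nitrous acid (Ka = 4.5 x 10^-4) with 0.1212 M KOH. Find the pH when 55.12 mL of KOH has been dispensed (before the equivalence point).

Initial n(HNO2) = 0.2722 x 0.02975 = 0.008098 mol.
n(KOH) added = 0.1212 x 0.05512 = 0.006681 mol, converting that many moles of HNO2 to NO2-.
Remaining n(HNO2) = 0.001417 mol; n(NO2-) = 0.006681 mol.
By Henderson-Hasselbalch, pH = pKa + log([A^-]/[HA]) = 3.35 + log(0.006681/0.001417) = 3.35 + (+0.67) = 4.02.

4.02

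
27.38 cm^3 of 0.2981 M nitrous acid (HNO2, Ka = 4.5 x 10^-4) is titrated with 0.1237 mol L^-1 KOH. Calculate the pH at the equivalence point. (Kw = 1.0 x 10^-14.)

n(HNO2) = 0.2981 x 0.02738 = 0.008162 mol; V(KOH) at equivalence = 0.008162/0.1237 = 0.06598 L.
At equivalence all the acid is converted to NO2-; total volume = 0.02738 + 0.06598 = 0.09336 L, so [NO2-] = 0.008162/0.09336 = 0.08742 M.
Kb = Kw/Ka = 1.0e-14 / 4.5 x 10^-4 = 2.22e-11.
[OH^-] = sqrt(Kb x [NO2-]) = sqrt(2.22e-11 x 0.08742) = 1.39e-6 M.
pOH = 5.86, so pH = 14.00 - 5.86 = 8.14.

8.14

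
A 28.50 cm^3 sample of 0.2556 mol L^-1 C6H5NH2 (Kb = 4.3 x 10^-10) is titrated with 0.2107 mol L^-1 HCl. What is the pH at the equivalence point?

n(C6H5NH2) = 0.2556 x 0.02850 = 0.007285 mol; V(HCl) at equivalence = 0.007285/0.2107 = 0.03457 L.
At equivalence the base is fully converted to C6H5NH3+; total volume = 0.06307 L, so [C6H5NH3+] = 0.007285/0.06307 = 0.1155 M.
Ka(C6H5NH3+) = Kw/Kb = 1.0e-14 / 4.3 x 10^-10 = 2.33e-5.
[H^+] = sqrt(Ka x [C6H5NH3+]) = sqrt(2.33e-5 x 0.1155) = 0.00164 M.
pH = -log(0.00164) = 2.79.

2.79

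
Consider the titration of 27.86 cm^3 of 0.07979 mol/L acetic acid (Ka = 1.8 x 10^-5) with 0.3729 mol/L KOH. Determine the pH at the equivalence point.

n(CH3COOH) = 0.07979 x 0.02786 = 0.002223 mol; V(KOH) at equivalence = 0.002223/0.3729 = 0.005961 L.
At equivalence all the acid is converted to CH3COO-; total volume = 0.02786 + 0.005961 = 0.03382 L, so [CH3COO-] = 0.002223/0.03382 = 0.06573 M.
Kb = Kw/Ka = 1.0e-14 / 1.8 x 10^-5 = 5.56e-10.
[OH^-] = sqrt(Kb x [CH3COO-]) = sqrt(5.56e-10 x 0.06573) = 6.04e-6 M.
pOH = 5.22, so pH = 14.00 - 5.22 = 8.78.

8.78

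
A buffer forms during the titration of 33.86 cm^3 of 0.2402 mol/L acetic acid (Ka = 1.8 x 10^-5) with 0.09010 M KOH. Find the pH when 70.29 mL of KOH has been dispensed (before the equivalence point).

5.29

Initial n(CH3COOH) = 0.2402 x 0.03386 = 0.008133 mol.
n(KOH) added = 0.09010 x 0.07029 = 0.006333 mol, converting that many moles of CH3COOH to CH3COO-.
Remaining n(CH3COOH) = 0.001800 mol; n(CH3COO-) = 0.006333 mol.
By Henderson-Hasselbalch, pH = pKa + log([A^-]/[HA]) = 4.74 + log(0.006333/0.001800) = 4.74 + (+0.55) = 5.29.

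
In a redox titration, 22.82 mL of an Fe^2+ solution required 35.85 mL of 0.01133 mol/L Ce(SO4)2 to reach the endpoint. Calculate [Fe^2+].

n(Ce(SO4)2) = 0.01133 x 0.03585 = 0.0004062 mol.
From the balanced equation, 1 mol Ce(SO4)2 reacts with 1 mol Fe^2+, so n(Fe^2+) = 0.0004062 x 1/1 = 0.0004062 mol.
[Fe^2+] = 0.0004062 / 0.02282 L = 0.0178 M.

0.0178 M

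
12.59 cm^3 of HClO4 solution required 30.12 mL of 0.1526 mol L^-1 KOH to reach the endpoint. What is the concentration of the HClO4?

0.365 M

n(KOH) delivered = 0.1526 x 0.03012 = 0.004596 mol.
For a 1:1 reaction, n(HClO4) = 0.004596 mol.
[HClO4] = 0.004596 mol / 0.01259 L = 0.365 M.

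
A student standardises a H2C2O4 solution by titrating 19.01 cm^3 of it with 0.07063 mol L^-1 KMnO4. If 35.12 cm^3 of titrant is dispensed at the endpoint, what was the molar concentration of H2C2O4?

0.326 M

n(KMnO4) = 0.07063 x 0.03512 = 0.002481 mol.
From the balanced equation, 2 mol KMnO4 reacts with 5 mol H2C2O4, so n(H2C2O4) = 0.002481 x 5/2 = 0.006201 mol.
[H2C2O4] = 0.006201 / 0.01901 L = 0.326 M.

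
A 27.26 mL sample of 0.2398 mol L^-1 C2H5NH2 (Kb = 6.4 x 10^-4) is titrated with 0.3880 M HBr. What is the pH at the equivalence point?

5.82

n(C2H5NH2) = 0.2398 x 0.02726 = 0.006537 mol; V(HBr) at equivalence = 0.006537/0.3880 = 0.01685 L.
At equivalence the base is fully converted to C2H5NH3+; total volume = 0.04411 L, so [C2H5NH3+] = 0.006537/0.04411 = 0.1482 M.
Ka(C2H5NH3+) = Kw/Kb = 1.0e-14 / 6.4 x 10^-4 = 1.56e-11.
[H^+] = sqrt(Ka x [C2H5NH3+]) = sqrt(1.56e-11 x 0.1482) = 1.52e-6 M.
pH = -log(1.52e-6) = 5.82.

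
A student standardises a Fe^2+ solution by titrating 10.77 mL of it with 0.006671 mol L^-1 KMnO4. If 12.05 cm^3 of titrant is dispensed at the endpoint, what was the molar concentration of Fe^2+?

n(KMnO4) = 0.006671 x 0.01205 = 8.039e-5 mol.
From the balanced equation, 1 mol KMnO4 reacts with 5 mol Fe^2+, so n(Fe^2+) = 8.039e-5 x 5/1 = 0.0004019 mol.
[Fe^2+] = 0.0004019 / 0.01077 L = 0.0373 M.

0.0373 M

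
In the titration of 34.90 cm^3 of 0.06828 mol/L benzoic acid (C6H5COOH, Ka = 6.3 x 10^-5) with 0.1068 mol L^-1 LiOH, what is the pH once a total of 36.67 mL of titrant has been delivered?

12.33

n(acid) = 0.06828 x 0.03490 = 0.002383 mol; n(LiOH) added = 0.1068 x 0.03667 = 0.003916 mol.
Base is in excess by 0.003916 - 0.002383 = 0.001533 mol in a total volume of 0.07157 L.
[OH^-] = 0.001533/0.07157 = 0.02142 M, so pOH = 1.67 and pH = 14.00 - 1.67 = 12.33.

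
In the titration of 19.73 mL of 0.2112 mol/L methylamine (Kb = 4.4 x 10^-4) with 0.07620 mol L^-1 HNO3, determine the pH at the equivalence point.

n(CH3NH2) = 0.2112 x 0.01973 = 0.004167 mol; V(HNO3) at equivalence = 0.004167/0.07620 = 0.05468 L.
At equivalence the base is fully converted to CH3NH3+; total volume = 0.07441 L, so [CH3NH3+] = 0.004167/0.07441 = 0.05600 M.
Ka(CH3NH3+) = Kw/Kb = 1.0e-14 / 4.4 x 10^-4 = 2.27e-11.
[H^+] = sqrt(Ka x [CH3NH3+]) = sqrt(2.27e-11 x 0.05600) = 1.13e-6 M.
pH = -log(1.13e-6) = 5.95.

5.95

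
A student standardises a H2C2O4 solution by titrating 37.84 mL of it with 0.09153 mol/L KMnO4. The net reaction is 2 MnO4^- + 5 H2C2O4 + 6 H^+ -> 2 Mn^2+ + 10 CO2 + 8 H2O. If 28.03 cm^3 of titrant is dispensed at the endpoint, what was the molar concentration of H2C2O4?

n(KMnO4) = 0.09153 x 0.02803 = 0.002566 mol.
From the balanced equation, 2 mol KMnO4 reacts with 5 mol H2C2O4, so n(H2C2O4) = 0.002566 x 5/2 = 0.006414 mol.
[H2C2O4] = 0.006414 / 0.03784 L = 0.170 M.

0.170 M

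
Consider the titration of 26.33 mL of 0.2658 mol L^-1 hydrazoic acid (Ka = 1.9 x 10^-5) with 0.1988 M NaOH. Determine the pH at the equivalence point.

8.89

n(HN3) = 0.2658 x 0.02633 = 0.006999 mol; V(NaOH) at equivalence = 0.006999/0.1988 = 0.03520 L.
At equivalence all the acid is converted to N3-; total volume = 0.02633 + 0.03520 = 0.06153 L, so [N3-] = 0.006999/0.06153 = 0.1137 M.
Kb = Kw/Ka = 1.0e-14 / 1.9 x 10^-5 = 5.26e-10.
[OH^-] = sqrt(Kb x [N3-]) = sqrt(5.26e-10 x 0.1137) = 7.74e-6 M.
pOH = 5.11, so pH = 14.00 - 5.11 = 8.89.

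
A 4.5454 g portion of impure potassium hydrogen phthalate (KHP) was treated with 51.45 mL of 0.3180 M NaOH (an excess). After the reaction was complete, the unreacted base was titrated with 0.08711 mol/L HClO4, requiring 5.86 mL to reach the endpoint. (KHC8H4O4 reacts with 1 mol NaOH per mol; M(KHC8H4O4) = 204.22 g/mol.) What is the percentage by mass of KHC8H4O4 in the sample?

Total n(NaOH) added = 0.3180 x 0.05145 = 0.01636 mol.
n(HClO4) used = 0.08711 x 0.005860 = 0.0005105 mol, which equals the excess n(NaOH).
So n(NaOH) consumed by the sample = 0.01636 - 0.0005105 = 0.01585 mol.
n(KHC8H4O4) = 0.01585 / 1 = 0.01585 mol.
mass KHC8H4O4 = 0.01585 x 204.22 = 3.237 g, so %KHC8H4O4 = 3.237/4.5454 x 100 = 71.2%.

71.2%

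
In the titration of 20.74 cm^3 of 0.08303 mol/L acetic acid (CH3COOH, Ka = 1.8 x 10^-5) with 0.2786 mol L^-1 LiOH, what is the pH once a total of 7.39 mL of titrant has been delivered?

12.08

n(acid) = 0.08303 x 0.02074 = 0.001722 mol; n(LiOH) added = 0.2786 x 0.007390 = 0.002059 mol.
Base is in excess by 0.002059 - 0.001722 = 0.0003368 mol in a total volume of 0.02813 L.
[OH^-] = 0.0003368/0.02813 = 0.01197 M, so pOH = 1.92 and pH = 14.00 - 1.92 = 12.08.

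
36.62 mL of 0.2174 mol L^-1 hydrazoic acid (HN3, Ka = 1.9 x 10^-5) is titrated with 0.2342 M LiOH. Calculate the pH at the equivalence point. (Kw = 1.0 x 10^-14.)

n(HN3) = 0.2174 x 0.03662 = 0.007961 mol; V(LiOH) at equivalence = 0.007961/0.2342 = 0.03399 L.
At equivalence all the acid is converted to N3-; total volume = 0.03662 + 0.03399 = 0.07061 L, so [N3-] = 0.007961/0.07061 = 0.1127 M.
Kb = Kw/Ka = 1.0e-14 / 1.9 x 10^-5 = 5.26e-10.
[OH^-] = sqrt(Kb x [N3-]) = sqrt(5.26e-10 x 0.1127) = 7.70e-6 M.
pOH = 5.11, so pH = 14.00 - 5.11 = 8.89.

8.89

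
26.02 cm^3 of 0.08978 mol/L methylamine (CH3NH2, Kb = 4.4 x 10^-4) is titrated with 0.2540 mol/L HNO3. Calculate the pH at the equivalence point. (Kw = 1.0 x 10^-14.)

5.91

n(CH3NH2) = 0.08978 x 0.02602 = 0.002336 mol; V(HNO3) at equivalence = 0.002336/0.2540 = 0.009197 L.
At equivalence the base is fully converted to CH3NH3+; total volume = 0.03522 L, so [CH3NH3+] = 0.002336/0.03522 = 0.06633 M.
Ka(CH3NH3+) = Kw/Kb = 1.0e-14 / 4.4 x 10^-4 = 2.27e-11.
[H^+] = sqrt(Ka x [CH3NH3+]) = sqrt(2.27e-11 x 0.06633) = 1.23e-6 M.
pH = -log(1.23e-6) = 5.91.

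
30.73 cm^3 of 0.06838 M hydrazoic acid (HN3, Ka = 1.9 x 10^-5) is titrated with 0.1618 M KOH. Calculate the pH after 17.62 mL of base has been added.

n(acid) = 0.06838 x 0.03073 = 0.002101 mol; n(KOH) added = 0.1618 x 0.01762 = 0.002851 mol.
Base is in excess by 0.002851 - 0.002101 = 0.0007496 mol in a total volume of 0.04835 L.
[OH^-] = 0.0007496/0.04835 = 0.01550 M, so pOH = 1.81 and pH = 14.00 - 1.81 = 12.19.

12.19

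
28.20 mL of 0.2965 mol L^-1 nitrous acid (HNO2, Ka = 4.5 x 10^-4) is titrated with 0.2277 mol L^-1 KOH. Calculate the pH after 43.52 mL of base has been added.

n(acid) = 0.2965 x 0.02820 = 0.008361 mol; n(KOH) added = 0.2277 x 0.04352 = 0.009910 mol.
Base is in excess by 0.009910 - 0.008361 = 0.001548 mol in a total volume of 0.07172 L.
[OH^-] = 0.001548/0.07172 = 0.02159 M, so pOH = 1.67 and pH = 14.00 - 1.67 = 12.33.

12.33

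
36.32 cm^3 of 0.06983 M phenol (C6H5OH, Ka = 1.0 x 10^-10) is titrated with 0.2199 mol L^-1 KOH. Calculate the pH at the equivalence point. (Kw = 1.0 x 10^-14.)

n(C6H5OH) = 0.06983 x 0.03632 = 0.002536 mol; V(KOH) at equivalence = 0.002536/0.2199 = 0.01153 L.
At equivalence all the acid is converted to C6H5O-; total volume = 0.03632 + 0.01153 = 0.04785 L, so [C6H5O-] = 0.002536/0.04785 = 0.05300 M.
Kb = Kw/Ka = 1.0e-14 / 1.0 x 10^-10 = 0.000100.
[OH^-] = sqrt(Kb x [C6H5O-]) = sqrt(0.000100 x 0.05300) = 0.00230 M.
pOH = 2.64, so pH = 14.00 - 2.64 = 11.36.

11.36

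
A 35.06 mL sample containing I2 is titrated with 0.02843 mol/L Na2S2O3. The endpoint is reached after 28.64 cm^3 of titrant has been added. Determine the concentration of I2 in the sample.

0.0116 M

n(Na2S2O3) = 0.02843 x 0.02864 = 0.0008142 mol.
From the balanced equation, 2 mol Na2S2O3 reacts with 1 mol I2, so n(I2) = 0.0008142 x 1/2 = 0.0004071 mol.
[I2] = 0.0004071 / 0.03506 L = 0.0116 M.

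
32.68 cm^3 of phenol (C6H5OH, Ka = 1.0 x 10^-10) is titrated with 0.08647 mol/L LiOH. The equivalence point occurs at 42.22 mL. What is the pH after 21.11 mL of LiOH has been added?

10.00

21.11 mL is exactly half the equivalence volume (42.22/2), i.e. the half-equivalence point.
There, n(HA) = n(A^-), so pH = pKa = -log(1.0 x 10^-10) = 10.00.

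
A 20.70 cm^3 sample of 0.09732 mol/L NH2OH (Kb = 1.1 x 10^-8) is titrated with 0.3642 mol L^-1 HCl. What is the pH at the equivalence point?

3.58

n(NH2OH) = 0.09732 x 0.02070 = 0.002015 mol; V(HCl) at equivalence = 0.002015/0.3642 = 0.005531 L.
At equivalence the base is fully converted to NH3OH+; total volume = 0.02623 L, so [NH3OH+] = 0.002015/0.02623 = 0.07680 M.
Ka(NH3OH+) = Kw/Kb = 1.0e-14 / 1.1 x 10^-8 = 9.09e-7.
[H^+] = sqrt(Ka x [NH3OH+]) = sqrt(9.09e-7 x 0.07680) = 0.000264 M.
pH = -log(0.000264) = 3.58.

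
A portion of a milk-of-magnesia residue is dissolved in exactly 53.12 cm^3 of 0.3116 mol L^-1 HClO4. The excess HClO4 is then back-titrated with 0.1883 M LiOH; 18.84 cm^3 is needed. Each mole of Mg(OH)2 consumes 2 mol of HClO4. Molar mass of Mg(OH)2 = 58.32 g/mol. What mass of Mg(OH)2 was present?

0.379 g

Total n(HClO4) added = 0.3116 x 0.05312 = 0.01655 mol.
n(LiOH) used = 0.1883 x 0.01884 = 0.003548 mol, which equals the excess n(HClO4).
So n(HClO4) consumed by the sample = 0.01655 - 0.003548 = 0.01300 mol.
n(Mg(OH)2) = 0.01300 / 2 = 0.006502 mol.
mass = 0.006502 mol x 58.32 g/mol = 0.379 g.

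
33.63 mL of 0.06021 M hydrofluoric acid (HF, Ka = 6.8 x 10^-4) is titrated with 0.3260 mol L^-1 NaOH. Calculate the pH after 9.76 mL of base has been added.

n(acid) = 0.06021 x 0.03363 = 0.002025 mol; n(NaOH) added = 0.3260 x 0.009760 = 0.003182 mol.
Base is in excess by 0.003182 - 0.002025 = 0.001157 mol in a total volume of 0.04339 L.
[OH^-] = 0.001157/0.04339 = 0.02666 M, so pOH = 1.57 and pH = 14.00 - 1.57 = 12.43.

12.43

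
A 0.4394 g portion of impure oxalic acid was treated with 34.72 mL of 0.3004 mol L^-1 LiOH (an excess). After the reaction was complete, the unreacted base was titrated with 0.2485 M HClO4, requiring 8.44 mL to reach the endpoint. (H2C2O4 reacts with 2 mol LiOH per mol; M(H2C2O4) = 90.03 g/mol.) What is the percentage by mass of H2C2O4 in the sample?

85.4%

Total n(LiOH) added = 0.3004 x 0.03472 = 0.01043 mol.
n(HClO4) used = 0.2485 x 0.008440 = 0.002097 mol, which equals the excess n(LiOH).
So n(LiOH) consumed by the sample = 0.01043 - 0.002097 = 0.008333 mol.
n(H2C2O4) = 0.008333 / 2 = 0.004166 mol.
mass H2C2O4 = 0.004166 x 90.03 = 0.3751 g, so %H2C2O4 = 0.3751/0.4394 x 100 = 85.4%.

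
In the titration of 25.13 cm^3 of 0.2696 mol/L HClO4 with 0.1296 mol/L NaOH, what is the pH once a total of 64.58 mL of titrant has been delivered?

12.25

n(acid) = 0.2696 x 0.02513 = 0.006775 mol; n(NaOH) added = 0.1296 x 0.06458 = 0.008370 mol.
Base is in excess by 0.008370 - 0.006775 = 0.001595 mol in a total volume of 0.08971 L.
[OH^-] = 0.001595/0.08971 = 0.01777 M, so pOH = 1.75 and pH = 14.00 - 1.75 = 12.25.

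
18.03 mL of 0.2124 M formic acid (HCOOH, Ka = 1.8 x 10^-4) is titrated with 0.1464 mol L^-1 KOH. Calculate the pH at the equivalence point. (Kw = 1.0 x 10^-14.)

8.34

n(HCOOH) = 0.2124 x 0.01803 = 0.003830 mol; V(KOH) at equivalence = 0.003830/0.1464 = 0.02616 L.
At equivalence all the acid is converted to HCOO-; total volume = 0.01803 + 0.02616 = 0.04419 L, so [HCOO-] = 0.003830/0.04419 = 0.08666 M.
Kb = Kw/Ka = 1.0e-14 / 1.8 x 10^-4 = 5.56e-11.
[OH^-] = sqrt(Kb x [HCOO-]) = sqrt(5.56e-11 x 0.08666) = 2.19e-6 M.
pOH = 5.66, so pH = 14.00 - 5.66 = 8.34.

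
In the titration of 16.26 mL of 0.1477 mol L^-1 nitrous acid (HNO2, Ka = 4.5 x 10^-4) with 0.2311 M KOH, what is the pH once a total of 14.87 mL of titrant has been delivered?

n(acid) = 0.1477 x 0.01626 = 0.002402 mol; n(KOH) added = 0.2311 x 0.01487 = 0.003436 mol.
Base is in excess by 0.003436 - 0.002402 = 0.001035 mol in a total volume of 0.03113 L.
[OH^-] = 0.001035/0.03113 = 0.03324 M, so pOH = 1.48 and pH = 14.00 - 1.48 = 12.52.

12.52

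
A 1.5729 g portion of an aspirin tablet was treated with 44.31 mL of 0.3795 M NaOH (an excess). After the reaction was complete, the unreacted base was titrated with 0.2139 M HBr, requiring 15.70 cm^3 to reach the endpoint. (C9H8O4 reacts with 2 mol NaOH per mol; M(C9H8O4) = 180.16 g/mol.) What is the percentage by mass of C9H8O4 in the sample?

77.1%

Total n(NaOH) added = 0.3795 x 0.04431 = 0.01682 mol.
n(HBr) used = 0.2139 x 0.01570 = 0.003358 mol, which equals the excess n(NaOH).
So n(NaOH) consumed by the sample = 0.01682 - 0.003358 = 0.01346 mol.
n(C9H8O4) = 0.01346 / 2 = 0.006729 mol.
mass C9H8O4 = 0.006729 x 180.16 = 1.212 g, so %C9H8O4 = 1.212/1.5729 x 100 = 77.1%.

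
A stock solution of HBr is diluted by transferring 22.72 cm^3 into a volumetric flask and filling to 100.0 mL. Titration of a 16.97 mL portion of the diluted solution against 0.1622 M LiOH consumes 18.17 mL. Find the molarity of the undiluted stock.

0.764 M

n(LiOH) = 0.1622 x 0.01817 = 0.002947 mol.
n(HBr) in the aliquot = 0.002947 mol.
[diluted HBr] = 0.002947 / 0.01697 = 0.1737 M.
Dilution factor = 100.0/22.72 = 4.401, so [stock] = 0.1737 x 4.401 = 0.764 M.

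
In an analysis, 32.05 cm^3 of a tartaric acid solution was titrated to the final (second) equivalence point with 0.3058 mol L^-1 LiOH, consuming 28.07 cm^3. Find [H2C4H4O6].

n(LiOH) = 0.3058 x 0.02807 = 0.008584 mol.
At the final (second) equivalence point, 2 mol OH^- react per mol H2C4H4O6, so n(H2C4H4O6) = 0.008584 / 2 = 0.004292 mol.
[H2C4H4O6] = 0.004292 / 0.03205 L = 0.134 M.

0.134 M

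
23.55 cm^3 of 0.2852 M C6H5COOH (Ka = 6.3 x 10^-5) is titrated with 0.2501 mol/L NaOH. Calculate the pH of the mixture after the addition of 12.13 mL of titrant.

4.12

Initial n(C6H5COOH) = 0.2852 x 0.02355 = 0.006716 mol.
n(NaOH) added = 0.2501 x 0.01213 = 0.003034 mol, converting that many moles of C6H5COOH to C6H5COO-.
Remaining n(C6H5COOH) = 0.003683 mol; n(C6H5COO-) = 0.003034 mol.
By Henderson-Hasselbalch, pH = pKa + log([A^-]/[HA]) = 4.20 + log(0.003034/0.003683) = 4.20 + (-0.08) = 4.12.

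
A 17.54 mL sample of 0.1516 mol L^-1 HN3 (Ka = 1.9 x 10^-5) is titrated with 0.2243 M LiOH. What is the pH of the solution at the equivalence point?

8.84

n(HN3) = 0.1516 x 0.01754 = 0.002659 mol; V(LiOH) at equivalence = 0.002659/0.2243 = 0.01185 L.
At equivalence all the acid is converted to N3-; total volume = 0.01754 + 0.01185 = 0.02939 L, so [N3-] = 0.002659/0.02939 = 0.09046 M.
Kb = Kw/Ka = 1.0e-14 / 1.9 x 10^-5 = 5.26e-10.
[OH^-] = sqrt(Kb x [N3-]) = sqrt(5.26e-10 x 0.09046) = 6.90e-6 M.
pOH = 5.16, so pH = 14.00 - 5.16 = 8.84.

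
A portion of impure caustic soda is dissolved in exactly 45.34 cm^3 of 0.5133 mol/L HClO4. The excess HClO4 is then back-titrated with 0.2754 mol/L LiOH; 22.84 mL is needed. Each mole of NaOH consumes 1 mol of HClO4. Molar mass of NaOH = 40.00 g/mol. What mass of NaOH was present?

Total n(HClO4) added = 0.5133 x 0.04534 = 0.02327 mol.
n(LiOH) used = 0.2754 x 0.02284 = 0.006290 mol, which equals the excess n(HClO4).
So n(HClO4) consumed by the sample = 0.02327 - 0.006290 = 0.01698 mol.
n(NaOH) = 0.01698 / 1 = 0.01698 mol.
mass = 0.01698 mol x 40.00 g/mol = 0.679 g.

0.679 g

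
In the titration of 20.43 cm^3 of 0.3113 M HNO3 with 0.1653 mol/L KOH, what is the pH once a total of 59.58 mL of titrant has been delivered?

n(acid) = 0.3113 x 0.02043 = 0.006360 mol; n(KOH) added = 0.1653 x 0.05958 = 0.009849 mol.
Base is in excess by 0.009849 - 0.006360 = 0.003489 mol in a total volume of 0.08001 L.
[OH^-] = 0.003489/0.08001 = 0.04360 M, so pOH = 1.36 and pH = 14.00 - 1.36 = 12.64.

12.64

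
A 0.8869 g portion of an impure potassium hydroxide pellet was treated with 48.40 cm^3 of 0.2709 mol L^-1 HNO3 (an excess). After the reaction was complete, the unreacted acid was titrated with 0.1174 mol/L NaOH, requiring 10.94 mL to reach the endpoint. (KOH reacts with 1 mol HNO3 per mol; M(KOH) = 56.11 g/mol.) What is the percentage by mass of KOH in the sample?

74.8%

Total n(HNO3) added = 0.2709 x 0.04840 = 0.01311 mol.
n(NaOH) used = 0.1174 x 0.01094 = 0.001284 mol, which equals the excess n(HNO3).
So n(HNO3) consumed by the sample = 0.01311 - 0.001284 = 0.01183 mol.
n(KOH) = 0.01183 / 1 = 0.01183 mol.
mass KOH = 0.01183 x 56.11 = 0.6636 g, so %KOH = 0.6636/0.8869 x 100 = 74.8%.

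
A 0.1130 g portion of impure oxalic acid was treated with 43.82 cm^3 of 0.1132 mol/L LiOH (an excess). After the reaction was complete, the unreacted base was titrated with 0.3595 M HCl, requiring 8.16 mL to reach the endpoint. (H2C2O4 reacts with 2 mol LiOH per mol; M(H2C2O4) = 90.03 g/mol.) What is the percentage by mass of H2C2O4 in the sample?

80.7%

Total n(LiOH) added = 0.1132 x 0.04382 = 0.004960 mol.
n(HCl) used = 0.3595 x 0.008160 = 0.002934 mol, which equals the excess n(LiOH).
So n(LiOH) consumed by the sample = 0.004960 - 0.002934 = 0.002027 mol.
n(H2C2O4) = 0.002027 / 2 = 0.001013 mol.
mass H2C2O4 = 0.001013 x 90.03 = 0.09124 g, so %H2C2O4 = 0.09124/0.1130 x 100 = 80.7%.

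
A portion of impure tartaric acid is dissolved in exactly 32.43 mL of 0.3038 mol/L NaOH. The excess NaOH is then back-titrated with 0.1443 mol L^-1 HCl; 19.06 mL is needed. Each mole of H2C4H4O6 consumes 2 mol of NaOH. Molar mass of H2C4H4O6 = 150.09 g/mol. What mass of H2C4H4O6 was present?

Total n(NaOH) added = 0.3038 x 0.03243 = 0.009852 mol.
n(HCl) used = 0.1443 x 0.01906 = 0.002750 mol, which equals the excess n(NaOH).
So n(NaOH) consumed by the sample = 0.009852 - 0.002750 = 0.007102 mol.
n(H2C4H4O6) = 0.007102 / 2 = 0.003551 mol.
mass = 0.003551 mol x 150.09 g/mol = 0.533 g.

0.533 g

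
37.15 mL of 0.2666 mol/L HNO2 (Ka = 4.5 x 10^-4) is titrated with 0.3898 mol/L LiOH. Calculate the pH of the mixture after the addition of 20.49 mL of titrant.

Initial n(HNO2) = 0.2666 x 0.03715 = 0.009904 mol.
n(LiOH) added = 0.3898 x 0.02049 = 0.007987 mol, converting that many moles of HNO2 to NO2-.
Remaining n(HNO2) = 0.001917 mol; n(NO2-) = 0.007987 mol.
By Henderson-Hasselbalch, pH = pKa + log([A^-]/[HA]) = 3.35 + log(0.007987/0.001917) = 3.35 + (+0.62) = 3.97.

3.97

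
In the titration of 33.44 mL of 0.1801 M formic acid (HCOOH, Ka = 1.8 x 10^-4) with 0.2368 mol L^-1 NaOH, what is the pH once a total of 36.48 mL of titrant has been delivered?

12.57

n(acid) = 0.1801 x 0.03344 = 0.006023 mol; n(NaOH) added = 0.2368 x 0.03648 = 0.008638 mol.
Base is in excess by 0.008638 - 0.006023 = 0.002616 mol in a total volume of 0.06992 L.
[OH^-] = 0.002616/0.06992 = 0.03741 M, so pOH = 1.43 and pH = 14.00 - 1.43 = 12.57.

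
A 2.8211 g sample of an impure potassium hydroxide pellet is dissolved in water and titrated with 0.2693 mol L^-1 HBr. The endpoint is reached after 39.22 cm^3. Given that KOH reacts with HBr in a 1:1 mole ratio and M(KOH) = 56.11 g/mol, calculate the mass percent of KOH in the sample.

n(HBr) = 0.2693 x 0.03922 = 0.01056 mol.
n(KOH) = 0.01056 / 1 = 0.01056 mol.
mass of KOH = 0.01056 x 56.11 = 0.5926 g.
% purity = 0.5926 / 2.8211 x 100 = 21.0%.

21.0%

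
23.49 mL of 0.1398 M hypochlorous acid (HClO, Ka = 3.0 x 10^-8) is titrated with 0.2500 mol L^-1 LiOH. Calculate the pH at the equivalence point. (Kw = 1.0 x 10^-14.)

10.24

n(HClO) = 0.1398 x 0.02349 = 0.003284 mol; V(LiOH) at equivalence = 0.003284/0.2500 = 0.01314 L.
At equivalence all the acid is converted to ClO-; total volume = 0.02349 + 0.01314 = 0.03663 L, so [ClO-] = 0.003284/0.03663 = 0.08966 M.
Kb = Kw/Ka = 1.0e-14 / 3.0 x 10^-8 = 3.33e-7.
[OH^-] = sqrt(Kb x [ClO-]) = sqrt(3.33e-7 x 0.08966) = 0.000173 M.
pOH = 3.76, so pH = 14.00 - 3.76 = 10.24.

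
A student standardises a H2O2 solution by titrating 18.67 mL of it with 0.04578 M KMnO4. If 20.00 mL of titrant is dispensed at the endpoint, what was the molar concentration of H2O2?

0.123 M

n(KMnO4) = 0.04578 x 0.02000 = 0.0009156 mol.
From the balanced equation, 2 mol KMnO4 reacts with 5 mol H2O2, so n(H2O2) = 0.0009156 x 5/2 = 0.002289 mol.
[H2O2] = 0.002289 / 0.01867 L = 0.123 M.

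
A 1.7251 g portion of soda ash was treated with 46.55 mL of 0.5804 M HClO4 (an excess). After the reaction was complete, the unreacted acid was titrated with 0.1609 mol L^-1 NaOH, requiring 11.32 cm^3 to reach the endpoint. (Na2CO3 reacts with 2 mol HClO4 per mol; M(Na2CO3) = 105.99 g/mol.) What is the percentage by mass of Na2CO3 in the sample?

Total n(HClO4) added = 0.5804 x 0.04655 = 0.02702 mol.
n(NaOH) used = 0.1609 x 0.01132 = 0.001821 mol, which equals the excess n(HClO4).
So n(HClO4) consumed by the sample = 0.02702 - 0.001821 = 0.02520 mol.
n(Na2CO3) = 0.02520 / 2 = 0.01260 mol.
mass Na2CO3 = 0.01260 x 105.99 = 1.335 g, so %Na2CO3 = 1.335/1.7251 x 100 = 77.4%.

77.4%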